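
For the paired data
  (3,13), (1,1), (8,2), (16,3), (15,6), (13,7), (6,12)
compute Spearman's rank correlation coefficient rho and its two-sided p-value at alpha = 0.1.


Step 1: Rank x and y separately (midranks; no ties here).
rank(x): 3->2, 1->1, 8->4, 16->7, 15->6, 13->5, 6->3
rank(y): 13->7, 1->1, 2->2, 3->3, 6->4, 7->5, 12->6
Step 2: d_i = R_x(i) - R_y(i); compute d_i^2.
  (2-7)^2=25, (1-1)^2=0, (4-2)^2=4, (7-3)^2=16, (6-4)^2=4, (5-5)^2=0, (3-6)^2=9
sum(d^2) = 58.
Step 3: rho = 1 - 6*58 / (7*(7^2 - 1)) = 1 - 348/336 = -0.035714.
Step 4: Under H0, t = rho * sqrt((n-2)/(1-rho^2)) = -0.0799 ~ t(5).
Step 5: Two-sided p-value from the t-distribution with 5 df = 0.939408.
Step 6: alpha = 0.1. fail to reject H0.

rho = -0.0357, p = 0.939408, fail to reject H0 at alpha = 0.1.


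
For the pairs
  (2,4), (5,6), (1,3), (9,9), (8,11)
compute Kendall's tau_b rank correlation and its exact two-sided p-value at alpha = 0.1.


Step 1: Enumerate the 10 unordered pairs (i,j) with i<j and classify each by sign(x_j-x_i) * sign(y_j-y_i).
  (1,2):dx=+3,dy=+2->C; (1,3):dx=-1,dy=-1->C; (1,4):dx=+7,dy=+5->C; (1,5):dx=+6,dy=+7->C
  (2,3):dx=-4,dy=-3->C; (2,4):dx=+4,dy=+3->C; (2,5):dx=+3,dy=+5->C; (3,4):dx=+8,dy=+6->C
  (3,5):dx=+7,dy=+8->C; (4,5):dx=-1,dy=+2->D
Step 2: C = 9, D = 1, total pairs = 10.
Step 3: tau = (C - D)/(n(n-1)/2) = (9 - 1)/10 = 0.800000.
Step 4: Exact two-sided p-value (enumerate n! = 120 permutations of y under H0): p = 0.083333.
Step 5: alpha = 0.1. reject H0.

tau_b = 0.8000 (C=9, D=1), p = 0.083333, reject H0.


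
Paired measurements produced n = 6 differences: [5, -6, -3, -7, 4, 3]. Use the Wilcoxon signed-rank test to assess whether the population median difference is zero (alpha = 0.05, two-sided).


Step 1: Drop any zero differences (none here) and take |d_i|.
|d| = [5, 6, 3, 7, 4, 3]
Step 2: Midrank |d_i| (ties get averaged ranks).
ranks: |5|->4, |6|->5, |3|->1.5, |7|->6, |4|->3, |3|->1.5
Step 3: Attach original signs; sum ranks with positive sign and with negative sign.
W+ = 4 + 3 + 1.5 = 8.5
W- = 5 + 1.5 + 6 = 12.5
(Check: W+ + W- = 21 should equal n(n+1)/2 = 21.)
Step 4: Test statistic W = min(W+, W-) = 8.5.
Step 5: Ties in |d|, so use the tie-corrected normal approximation.
        E[W] = n(n+1)/4 = 6*7/4 = 10.5.
        Tie groups: |d|=3 (t=2); sum(t^3 - t) = 6.
        Var[W] = n(n+1)(2n+1)/24 - sum(t^3-t)/48 = 546/24 - 6/48 = 22.625.
        z = (W - E[W]) / sqrt(Var[W]) = (8.5 - 10.5) / 4.7566 = -0.4205.
        Two-sided p = 2*Phi(z) = 0.674142.
Step 6: alpha = 0.05. fail to reject H0.

W+ = 8.5, W- = 12.5, W = min = 8.5, p = 0.674142, fail to reject H0.


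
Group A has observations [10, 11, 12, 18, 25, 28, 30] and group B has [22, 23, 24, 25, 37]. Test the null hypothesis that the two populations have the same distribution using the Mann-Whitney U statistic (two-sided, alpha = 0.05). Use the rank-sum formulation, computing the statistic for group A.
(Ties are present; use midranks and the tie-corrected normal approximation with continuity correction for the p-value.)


Step 1: Combine and sort all 12 observations; assign midranks.
sorted (value, group): (10,X), (11,X), (12,X), (18,X), (22,Y), (23,Y), (24,Y), (25,X), (25,Y), (28,X), (30,X), (37,Y)
ranks: 10->1, 11->2, 12->3, 18->4, 22->5, 23->6, 24->7, 25->8.5, 25->8.5, 28->10, 30->11, 37->12
Step 2: Rank sum for X: R1 = 1 + 2 + 3 + 4 + 8.5 + 10 + 11 = 39.5.
Step 3: U_X = R1 - n1(n1+1)/2 = 39.5 - 7*8/2 = 39.5 - 28 = 11.5.
       U_Y = n1*n2 - U_X = 35 - 11.5 = 23.5.
Step 4: Ties are present, so use the tie-corrected normal approximation (with continuity correction) for the p-value.
Step 5: p-value = 0.370914; compare to alpha = 0.05. fail to reject H0.

U_X = 11.5, p = 0.370914, fail to reject H0 at alpha = 0.05.


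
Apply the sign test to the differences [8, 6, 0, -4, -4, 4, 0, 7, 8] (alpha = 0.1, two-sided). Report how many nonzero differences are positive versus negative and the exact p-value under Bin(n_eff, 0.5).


Step 1: Discard zero differences. Original n = 9; n_eff = number of nonzero differences = 7.
Nonzero differences (with sign): +8, +6, -4, -4, +4, +7, +8
Step 2: Count signs: positive = 5, negative = 2.
Step 3: Under H0: P(positive) = 0.5, so the number of positives S ~ Bin(7, 0.5).
Step 4: Two-sided exact p-value = sum of Bin(7,0.5) probabilities at or below the observed probability = 0.453125.
Step 5: alpha = 0.1. fail to reject H0.

n_eff = 7, pos = 5, neg = 2, p = 0.453125, fail to reject H0.


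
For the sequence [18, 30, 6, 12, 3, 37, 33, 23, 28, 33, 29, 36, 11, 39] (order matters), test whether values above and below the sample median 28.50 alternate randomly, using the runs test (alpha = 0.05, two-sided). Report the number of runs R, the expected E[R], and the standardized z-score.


Step 1: Compute median = 28.50; label A = above, B = below.
Labels in order: BABBBAABBAAABA  (n_A = 7, n_B = 7)
Step 2: Count runs R = 8.
Step 3: Under H0 (random ordering), E[R] = 2*n_A*n_B/(n_A+n_B) + 1 = 2*7*7/14 + 1 = 8.0000.
        Var[R] = 2*n_A*n_B*(2*n_A*n_B - n_A - n_B) / ((n_A+n_B)^2 * (n_A+n_B-1)) = 8232/2548 = 3.2308.
        SD[R] = 1.7974.
Step 4: R = E[R], so z = 0 with no continuity correction.
Step 5: Two-sided p-value via normal approximation = 2*(1 - Phi(|z|)) = 1.000000.
Step 6: alpha = 0.05. fail to reject H0.

R = 8, z = 0.0000, p = 1.000000, fail to reject H0.


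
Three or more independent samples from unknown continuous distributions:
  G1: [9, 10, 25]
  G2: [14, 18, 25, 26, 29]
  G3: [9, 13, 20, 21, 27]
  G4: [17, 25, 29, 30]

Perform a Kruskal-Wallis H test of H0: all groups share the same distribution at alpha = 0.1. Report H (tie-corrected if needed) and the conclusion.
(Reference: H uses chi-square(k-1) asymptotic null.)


Step 1: Combine all N = 17 observations and assign midranks.
sorted (value, group, rank): (9,G1,1.5), (9,G3,1.5), (10,G1,3), (13,G3,4), (14,G2,5), (17,G4,6), (18,G2,7), (20,G3,8), (21,G3,9), (25,G1,11), (25,G2,11), (25,G4,11), (26,G2,13), (27,G3,14), (29,G2,15.5), (29,G4,15.5), (30,G4,17)
Step 2: Sum ranks within each group.
R_1 = 15.5 (n_1 = 3)
R_2 = 51.5 (n_2 = 5)
R_3 = 36.5 (n_3 = 5)
R_4 = 49.5 (n_4 = 4)
Step 3: H = 12/(N(N+1)) * sum(R_i^2/n_i) - 3(N+1)
     = 12/(17*18) * (15.5^2/3 + 51.5^2/5 + 36.5^2/5 + 49.5^2/4) - 3*18
     = 0.039216 * 1489.55 - 54
     = 4.413562.
Step 4: Ties present; correction factor C = 1 - 36/(17^3 - 17) = 0.992647. Corrected H = 4.413562 / 0.992647 = 4.446255.
Step 5: Under H0, H ~ chi^2(3); p-value = 0.217135.
Step 6: alpha = 0.1. fail to reject H0.

H = 4.4463, df = 3, p = 0.217135, fail to reject H0.


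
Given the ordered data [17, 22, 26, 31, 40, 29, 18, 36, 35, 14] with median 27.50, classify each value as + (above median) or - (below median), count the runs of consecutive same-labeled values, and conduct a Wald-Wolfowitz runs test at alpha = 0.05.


Step 1: Compute median = 27.50; label A = above, B = below.
Labels in order: BBBAAABAAB  (n_A = 5, n_B = 5)
Step 2: Count runs R = 5.
Step 3: Under H0 (random ordering), E[R] = 2*n_A*n_B/(n_A+n_B) + 1 = 2*5*5/10 + 1 = 6.0000.
        Var[R] = 2*n_A*n_B*(2*n_A*n_B - n_A - n_B) / ((n_A+n_B)^2 * (n_A+n_B-1)) = 2000/900 = 2.2222.
        SD[R] = 1.4907.
Step 4: Continuity-corrected z = (R + 0.5 - E[R]) / SD[R] = (5 + 0.5 - 6.0000) / 1.4907 = -0.3354.
Step 5: Two-sided p-value via normal approximation = 2*(1 - Phi(|z|)) = 0.737316.
Step 6: alpha = 0.05. fail to reject H0.

R = 5, z = -0.3354, p = 0.737316, fail to reject H0.


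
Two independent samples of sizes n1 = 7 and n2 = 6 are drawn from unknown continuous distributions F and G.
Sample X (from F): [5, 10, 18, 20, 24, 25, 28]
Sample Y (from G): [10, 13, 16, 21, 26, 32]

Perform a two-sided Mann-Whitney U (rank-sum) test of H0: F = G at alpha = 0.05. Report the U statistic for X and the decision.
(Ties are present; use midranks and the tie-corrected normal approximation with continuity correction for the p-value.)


Step 1: Combine and sort all 13 observations; assign midranks.
sorted (value, group): (5,X), (10,X), (10,Y), (13,Y), (16,Y), (18,X), (20,X), (21,Y), (24,X), (25,X), (26,Y), (28,X), (32,Y)
ranks: 5->1, 10->2.5, 10->2.5, 13->4, 16->5, 18->6, 20->7, 21->8, 24->9, 25->10, 26->11, 28->12, 32->13
Step 2: Rank sum for X: R1 = 1 + 2.5 + 6 + 7 + 9 + 10 + 12 = 47.5.
Step 3: U_X = R1 - n1(n1+1)/2 = 47.5 - 7*8/2 = 47.5 - 28 = 19.5.
       U_Y = n1*n2 - U_X = 42 - 19.5 = 22.5.
Step 4: Ties are present, so use the tie-corrected normal approximation (with continuity correction) for the p-value.
Step 5: p-value = 0.886248; compare to alpha = 0.05. fail to reject H0.

U_X = 19.5, p = 0.886248, fail to reject H0 at alpha = 0.05.


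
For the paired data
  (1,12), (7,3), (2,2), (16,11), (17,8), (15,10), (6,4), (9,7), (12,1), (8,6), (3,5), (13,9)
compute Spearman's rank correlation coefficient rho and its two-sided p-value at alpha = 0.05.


Step 1: Rank x and y separately (midranks; no ties here).
rank(x): 1->1, 7->5, 2->2, 16->11, 17->12, 15->10, 6->4, 9->7, 12->8, 8->6, 3->3, 13->9
rank(y): 12->12, 3->3, 2->2, 11->11, 8->8, 10->10, 4->4, 7->7, 1->1, 6->6, 5->5, 9->9
Step 2: d_i = R_x(i) - R_y(i); compute d_i^2.
  (1-12)^2=121, (5-3)^2=4, (2-2)^2=0, (11-11)^2=0, (12-8)^2=16, (10-10)^2=0, (4-4)^2=0, (7-7)^2=0, (8-1)^2=49, (6-6)^2=0, (3-5)^2=4, (9-9)^2=0
sum(d^2) = 194.
Step 3: rho = 1 - 6*194 / (12*(12^2 - 1)) = 1 - 1164/1716 = 0.321678.
Step 4: Under H0, t = rho * sqrt((n-2)/(1-rho^2)) = 1.0743 ~ t(10).
Step 5: Two-sided p-value from the t-distribution with 10 df = 0.307910.
Step 6: alpha = 0.05. fail to reject H0.

rho = 0.3217, p = 0.307910, fail to reject H0 at alpha = 0.05.


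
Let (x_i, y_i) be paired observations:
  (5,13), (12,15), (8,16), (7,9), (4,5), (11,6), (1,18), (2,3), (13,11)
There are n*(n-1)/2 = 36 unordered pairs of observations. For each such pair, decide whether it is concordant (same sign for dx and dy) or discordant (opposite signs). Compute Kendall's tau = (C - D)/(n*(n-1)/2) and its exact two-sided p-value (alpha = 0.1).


Step 1: Enumerate the 36 unordered pairs (i,j) with i<j and classify each by sign(x_j-x_i) * sign(y_j-y_i).
  (1,2):dx=+7,dy=+2->C; (1,3):dx=+3,dy=+3->C; (1,4):dx=+2,dy=-4->D; (1,5):dx=-1,dy=-8->C
  (1,6):dx=+6,dy=-7->D; (1,7):dx=-4,dy=+5->D; (1,8):dx=-3,dy=-10->C; (1,9):dx=+8,dy=-2->D
  (2,3):dx=-4,dy=+1->D; (2,4):dx=-5,dy=-6->C; (2,5):dx=-8,dy=-10->C; (2,6):dx=-1,dy=-9->C
  (2,7):dx=-11,dy=+3->D; (2,8):dx=-10,dy=-12->C; (2,9):dx=+1,dy=-4->D; (3,4):dx=-1,dy=-7->C
  (3,5):dx=-4,dy=-11->C; (3,6):dx=+3,dy=-10->D; (3,7):dx=-7,dy=+2->D; (3,8):dx=-6,dy=-13->C
  (3,9):dx=+5,dy=-5->D; (4,5):dx=-3,dy=-4->C; (4,6):dx=+4,dy=-3->D; (4,7):dx=-6,dy=+9->D
  (4,8):dx=-5,dy=-6->C; (4,9):dx=+6,dy=+2->C; (5,6):dx=+7,dy=+1->C; (5,7):dx=-3,dy=+13->D
  (5,8):dx=-2,dy=-2->C; (5,9):dx=+9,dy=+6->C; (6,7):dx=-10,dy=+12->D; (6,8):dx=-9,dy=-3->C
  (6,9):dx=+2,dy=+5->C; (7,8):dx=+1,dy=-15->D; (7,9):dx=+12,dy=-7->D; (8,9):dx=+11,dy=+8->C
Step 2: C = 20, D = 16, total pairs = 36.
Step 3: tau = (C - D)/(n(n-1)/2) = (20 - 16)/36 = 0.111111.
Step 4: Exact two-sided p-value (enumerate n! = 362880 permutations of y under H0): p = 0.761414.
Step 5: alpha = 0.1. fail to reject H0.

tau_b = 0.1111 (C=20, D=16), p = 0.761414, fail to reject H0.


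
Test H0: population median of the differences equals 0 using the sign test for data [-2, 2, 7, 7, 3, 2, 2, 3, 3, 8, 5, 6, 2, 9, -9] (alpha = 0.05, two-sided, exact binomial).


Step 1: Discard zero differences. Original n = 15; n_eff = number of nonzero differences = 15.
Nonzero differences (with sign): -2, +2, +7, +7, +3, +2, +2, +3, +3, +8, +5, +6, +2, +9, -9
Step 2: Count signs: positive = 13, negative = 2.
Step 3: Under H0: P(positive) = 0.5, so the number of positives S ~ Bin(15, 0.5).
Step 4: Two-sided exact p-value = sum of Bin(15,0.5) probabilities at or below the observed probability = 0.007385.
Step 5: alpha = 0.05. reject H0.

n_eff = 15, pos = 13, neg = 2, p = 0.007385, reject H0.


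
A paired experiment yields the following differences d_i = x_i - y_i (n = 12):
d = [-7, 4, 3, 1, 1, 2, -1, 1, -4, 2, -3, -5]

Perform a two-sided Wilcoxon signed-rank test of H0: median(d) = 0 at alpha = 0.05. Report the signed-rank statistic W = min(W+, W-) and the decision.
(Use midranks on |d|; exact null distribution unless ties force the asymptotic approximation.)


Step 1: Drop any zero differences (none here) and take |d_i|.
|d| = [7, 4, 3, 1, 1, 2, 1, 1, 4, 2, 3, 5]
Step 2: Midrank |d_i| (ties get averaged ranks).
ranks: |7|->12, |4|->9.5, |3|->7.5, |1|->2.5, |1|->2.5, |2|->5.5, |1|->2.5, |1|->2.5, |4|->9.5, |2|->5.5, |3|->7.5, |5|->11
Step 3: Attach original signs; sum ranks with positive sign and with negative sign.
W+ = 9.5 + 7.5 + 2.5 + 2.5 + 5.5 + 2.5 + 5.5 = 35.5
W- = 12 + 2.5 + 9.5 + 7.5 + 11 = 42.5
(Check: W+ + W- = 78 should equal n(n+1)/2 = 78.)
Step 4: Test statistic W = min(W+, W-) = 35.5.
Step 5: Ties in |d|, so use the tie-corrected normal approximation.
        E[W] = n(n+1)/4 = 12*13/4 = 39.
        Tie groups: |d|=1 (t=4), |d|=2 (t=2), |d|=3 (t=2), |d|=4 (t=2); sum(t^3 - t) = 78.
        Var[W] = n(n+1)(2n+1)/24 - sum(t^3-t)/48 = 3900/24 - 78/48 = 160.875.
        z = (W - E[W]) / sqrt(Var[W]) = (35.5 - 39) / 12.6837 = -0.2759.
        Two-sided p = 2*Phi(z) = 0.782590.
Step 6: alpha = 0.05. fail to reject H0.

W+ = 35.5, W- = 42.5, W = min = 35.5, p = 0.782590, fail to reject H0.


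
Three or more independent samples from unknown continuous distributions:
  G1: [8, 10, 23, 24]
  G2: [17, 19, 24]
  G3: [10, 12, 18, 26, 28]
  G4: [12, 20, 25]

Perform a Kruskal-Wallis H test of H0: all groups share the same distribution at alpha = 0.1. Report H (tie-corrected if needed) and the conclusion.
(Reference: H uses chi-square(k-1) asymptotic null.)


Step 1: Combine all N = 15 observations and assign midranks.
sorted (value, group, rank): (8,G1,1), (10,G1,2.5), (10,G3,2.5), (12,G3,4.5), (12,G4,4.5), (17,G2,6), (18,G3,7), (19,G2,8), (20,G4,9), (23,G1,10), (24,G1,11.5), (24,G2,11.5), (25,G4,13), (26,G3,14), (28,G3,15)
Step 2: Sum ranks within each group.
R_1 = 25 (n_1 = 4)
R_2 = 25.5 (n_2 = 3)
R_3 = 43 (n_3 = 5)
R_4 = 26.5 (n_4 = 3)
Step 3: H = 12/(N(N+1)) * sum(R_i^2/n_i) - 3(N+1)
     = 12/(15*16) * (25^2/4 + 25.5^2/3 + 43^2/5 + 26.5^2/3) - 3*16
     = 0.050000 * 976.883 - 48
     = 0.844167.
Step 4: Ties present; correction factor C = 1 - 18/(15^3 - 15) = 0.994643. Corrected H = 0.844167 / 0.994643 = 0.848713.
Step 5: Under H0, H ~ chi^2(3); p-value = 0.837783.
Step 6: alpha = 0.1. fail to reject H0.

H = 0.8487, df = 3, p = 0.837783, fail to reject H0.


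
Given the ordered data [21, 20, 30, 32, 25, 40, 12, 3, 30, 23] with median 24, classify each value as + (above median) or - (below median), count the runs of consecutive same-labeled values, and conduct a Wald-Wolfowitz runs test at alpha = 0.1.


Step 1: Compute median = 24; label A = above, B = below.
Labels in order: BBAAAABBAB  (n_A = 5, n_B = 5)
Step 2: Count runs R = 5.
Step 3: Under H0 (random ordering), E[R] = 2*n_A*n_B/(n_A+n_B) + 1 = 2*5*5/10 + 1 = 6.0000.
        Var[R] = 2*n_A*n_B*(2*n_A*n_B - n_A - n_B) / ((n_A+n_B)^2 * (n_A+n_B-1)) = 2000/900 = 2.2222.
        SD[R] = 1.4907.
Step 4: Continuity-corrected z = (R + 0.5 - E[R]) / SD[R] = (5 + 0.5 - 6.0000) / 1.4907 = -0.3354.
Step 5: Two-sided p-value via normal approximation = 2*(1 - Phi(|z|)) = 0.737316.
Step 6: alpha = 0.1. fail to reject H0.

R = 5, z = -0.3354, p = 0.737316, fail to reject H0.


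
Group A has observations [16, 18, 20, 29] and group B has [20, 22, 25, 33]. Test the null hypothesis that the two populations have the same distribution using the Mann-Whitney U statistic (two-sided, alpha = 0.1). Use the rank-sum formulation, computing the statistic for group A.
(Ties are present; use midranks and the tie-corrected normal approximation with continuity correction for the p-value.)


Step 1: Combine and sort all 8 observations; assign midranks.
sorted (value, group): (16,X), (18,X), (20,X), (20,Y), (22,Y), (25,Y), (29,X), (33,Y)
ranks: 16->1, 18->2, 20->3.5, 20->3.5, 22->5, 25->6, 29->7, 33->8
Step 2: Rank sum for X: R1 = 1 + 2 + 3.5 + 7 = 13.5.
Step 3: U_X = R1 - n1(n1+1)/2 = 13.5 - 4*5/2 = 13.5 - 10 = 3.5.
       U_Y = n1*n2 - U_X = 16 - 3.5 = 12.5.
Step 4: Ties are present, so use the tie-corrected normal approximation (with continuity correction) for the p-value.
Step 5: p-value = 0.245383; compare to alpha = 0.1. fail to reject H0.

U_X = 3.5, p = 0.245383, fail to reject H0 at alpha = 0.1.


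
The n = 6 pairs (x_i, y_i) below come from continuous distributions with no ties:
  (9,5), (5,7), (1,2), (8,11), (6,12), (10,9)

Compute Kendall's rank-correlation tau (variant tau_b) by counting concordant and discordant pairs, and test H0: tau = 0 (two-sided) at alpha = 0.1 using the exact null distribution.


Step 1: Enumerate the 15 unordered pairs (i,j) with i<j and classify each by sign(x_j-x_i) * sign(y_j-y_i).
  (1,2):dx=-4,dy=+2->D; (1,3):dx=-8,dy=-3->C; (1,4):dx=-1,dy=+6->D; (1,5):dx=-3,dy=+7->D
  (1,6):dx=+1,dy=+4->C; (2,3):dx=-4,dy=-5->C; (2,4):dx=+3,dy=+4->C; (2,5):dx=+1,dy=+5->C
  (2,6):dx=+5,dy=+2->C; (3,4):dx=+7,dy=+9->C; (3,5):dx=+5,dy=+10->C; (3,6):dx=+9,dy=+7->C
  (4,5):dx=-2,dy=+1->D; (4,6):dx=+2,dy=-2->D; (5,6):dx=+4,dy=-3->D
Step 2: C = 9, D = 6, total pairs = 15.
Step 3: tau = (C - D)/(n(n-1)/2) = (9 - 6)/15 = 0.200000.
Step 4: Exact two-sided p-value (enumerate n! = 720 permutations of y under H0): p = 0.719444.
Step 5: alpha = 0.1. fail to reject H0.

tau_b = 0.2000 (C=9, D=6), p = 0.719444, fail to reject H0.


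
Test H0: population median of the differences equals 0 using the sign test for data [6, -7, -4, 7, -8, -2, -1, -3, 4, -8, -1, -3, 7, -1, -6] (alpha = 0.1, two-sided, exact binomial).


Step 1: Discard zero differences. Original n = 15; n_eff = number of nonzero differences = 15.
Nonzero differences (with sign): +6, -7, -4, +7, -8, -2, -1, -3, +4, -8, -1, -3, +7, -1, -6
Step 2: Count signs: positive = 4, negative = 11.
Step 3: Under H0: P(positive) = 0.5, so the number of positives S ~ Bin(15, 0.5).
Step 4: Two-sided exact p-value = sum of Bin(15,0.5) probabilities at or below the observed probability = 0.118469.
Step 5: alpha = 0.1. fail to reject H0.

n_eff = 15, pos = 4, neg = 11, p = 0.118469, fail to reject H0.


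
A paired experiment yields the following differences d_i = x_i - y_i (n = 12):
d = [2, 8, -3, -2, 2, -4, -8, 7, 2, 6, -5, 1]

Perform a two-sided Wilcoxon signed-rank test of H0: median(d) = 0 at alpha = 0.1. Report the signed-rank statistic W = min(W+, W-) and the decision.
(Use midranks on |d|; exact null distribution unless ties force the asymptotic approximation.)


Step 1: Drop any zero differences (none here) and take |d_i|.
|d| = [2, 8, 3, 2, 2, 4, 8, 7, 2, 6, 5, 1]
Step 2: Midrank |d_i| (ties get averaged ranks).
ranks: |2|->3.5, |8|->11.5, |3|->6, |2|->3.5, |2|->3.5, |4|->7, |8|->11.5, |7|->10, |2|->3.5, |6|->9, |5|->8, |1|->1
Step 3: Attach original signs; sum ranks with positive sign and with negative sign.
W+ = 3.5 + 11.5 + 3.5 + 10 + 3.5 + 9 + 1 = 42
W- = 6 + 3.5 + 7 + 11.5 + 8 = 36
(Check: W+ + W- = 78 should equal n(n+1)/2 = 78.)
Step 4: Test statistic W = min(W+, W-) = 36.
Step 5: Ties in |d|, so use the tie-corrected normal approximation.
        E[W] = n(n+1)/4 = 12*13/4 = 39.
        Tie groups: |d|=2 (t=4), |d|=8 (t=2); sum(t^3 - t) = 66.
        Var[W] = n(n+1)(2n+1)/24 - sum(t^3-t)/48 = 3900/24 - 66/48 = 161.125.
        z = (W - E[W]) / sqrt(Var[W]) = (36 - 39) / 12.6935 = -0.2363.
        Two-sided p = 2*Phi(z) = 0.813168.
Step 6: alpha = 0.1. fail to reject H0.

W+ = 42, W- = 36, W = min = 36, p = 0.813168, fail to reject H0.


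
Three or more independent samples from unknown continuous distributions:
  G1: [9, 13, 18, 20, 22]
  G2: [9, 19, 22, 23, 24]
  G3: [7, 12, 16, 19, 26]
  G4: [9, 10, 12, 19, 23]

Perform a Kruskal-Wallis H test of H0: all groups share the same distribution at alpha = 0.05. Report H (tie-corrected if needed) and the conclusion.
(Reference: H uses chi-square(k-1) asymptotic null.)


Step 1: Combine all N = 20 observations and assign midranks.
sorted (value, group, rank): (7,G3,1), (9,G1,3), (9,G2,3), (9,G4,3), (10,G4,5), (12,G3,6.5), (12,G4,6.5), (13,G1,8), (16,G3,9), (18,G1,10), (19,G2,12), (19,G3,12), (19,G4,12), (20,G1,14), (22,G1,15.5), (22,G2,15.5), (23,G2,17.5), (23,G4,17.5), (24,G2,19), (26,G3,20)
Step 2: Sum ranks within each group.
R_1 = 50.5 (n_1 = 5)
R_2 = 67 (n_2 = 5)
R_3 = 48.5 (n_3 = 5)
R_4 = 44 (n_4 = 5)
Step 3: H = 12/(N(N+1)) * sum(R_i^2/n_i) - 3(N+1)
     = 12/(20*21) * (50.5^2/5 + 67^2/5 + 48.5^2/5 + 44^2/5) - 3*21
     = 0.028571 * 2265.5 - 63
     = 1.728571.
Step 4: Ties present; correction factor C = 1 - 66/(20^3 - 20) = 0.991729. Corrected H = 1.728571 / 0.991729 = 1.742987.
Step 5: Under H0, H ~ chi^2(3); p-value = 0.627419.
Step 6: alpha = 0.05. fail to reject H0.

H = 1.7430, df = 3, p = 0.627419, fail to reject H0.


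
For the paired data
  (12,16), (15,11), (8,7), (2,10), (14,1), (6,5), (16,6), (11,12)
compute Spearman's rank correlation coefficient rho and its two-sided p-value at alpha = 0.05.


Step 1: Rank x and y separately (midranks; no ties here).
rank(x): 12->5, 15->7, 8->3, 2->1, 14->6, 6->2, 16->8, 11->4
rank(y): 16->8, 11->6, 7->4, 10->5, 1->1, 5->2, 6->3, 12->7
Step 2: d_i = R_x(i) - R_y(i); compute d_i^2.
  (5-8)^2=9, (7-6)^2=1, (3-4)^2=1, (1-5)^2=16, (6-1)^2=25, (2-2)^2=0, (8-3)^2=25, (4-7)^2=9
sum(d^2) = 86.
Step 3: rho = 1 - 6*86 / (8*(8^2 - 1)) = 1 - 516/504 = -0.023810.
Step 4: Under H0, t = rho * sqrt((n-2)/(1-rho^2)) = -0.0583 ~ t(6).
Step 5: Two-sided p-value from the t-distribution with 6 df = 0.955374.
Step 6: alpha = 0.05. fail to reject H0.

rho = -0.0238, p = 0.955374, fail to reject H0 at alpha = 0.05.


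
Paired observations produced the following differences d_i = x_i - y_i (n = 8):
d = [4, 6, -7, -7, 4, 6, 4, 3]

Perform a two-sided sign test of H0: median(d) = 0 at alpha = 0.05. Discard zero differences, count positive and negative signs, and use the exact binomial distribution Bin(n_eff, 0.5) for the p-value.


Step 1: Discard zero differences. Original n = 8; n_eff = number of nonzero differences = 8.
Nonzero differences (with sign): +4, +6, -7, -7, +4, +6, +4, +3
Step 2: Count signs: positive = 6, negative = 2.
Step 3: Under H0: P(positive) = 0.5, so the number of positives S ~ Bin(8, 0.5).
Step 4: Two-sided exact p-value = sum of Bin(8,0.5) probabilities at or below the observed probability = 0.289062.
Step 5: alpha = 0.05. fail to reject H0.

n_eff = 8, pos = 6, neg = 2, p = 0.289062, fail to reject H0.


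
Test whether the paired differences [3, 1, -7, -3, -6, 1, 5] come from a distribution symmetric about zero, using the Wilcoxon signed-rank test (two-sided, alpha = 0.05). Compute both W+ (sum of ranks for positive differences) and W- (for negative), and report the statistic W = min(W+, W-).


Step 1: Drop any zero differences (none here) and take |d_i|.
|d| = [3, 1, 7, 3, 6, 1, 5]
Step 2: Midrank |d_i| (ties get averaged ranks).
ranks: |3|->3.5, |1|->1.5, |7|->7, |3|->3.5, |6|->6, |1|->1.5, |5|->5
Step 3: Attach original signs; sum ranks with positive sign and with negative sign.
W+ = 3.5 + 1.5 + 1.5 + 5 = 11.5
W- = 7 + 3.5 + 6 = 16.5
(Check: W+ + W- = 28 should equal n(n+1)/2 = 28.)
Step 4: Test statistic W = min(W+, W-) = 11.5.
Step 5: Ties in |d|, so use the tie-corrected normal approximation.
        E[W] = n(n+1)/4 = 7*8/4 = 14.
        Tie groups: |d|=1 (t=2), |d|=3 (t=2); sum(t^3 - t) = 12.
        Var[W] = n(n+1)(2n+1)/24 - sum(t^3-t)/48 = 840/24 - 12/48 = 34.75.
        z = (W - E[W]) / sqrt(Var[W]) = (11.5 - 14) / 5.8949 = -0.4241.
        Two-sided p = 2*Phi(z) = 0.671497.
Step 6: alpha = 0.05. fail to reject H0.

W+ = 11.5, W- = 16.5, W = min = 11.5, p = 0.671497, fail to reject H0.


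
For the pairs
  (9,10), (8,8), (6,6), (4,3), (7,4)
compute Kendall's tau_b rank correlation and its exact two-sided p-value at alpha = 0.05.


Step 1: Enumerate the 10 unordered pairs (i,j) with i<j and classify each by sign(x_j-x_i) * sign(y_j-y_i).
  (1,2):dx=-1,dy=-2->C; (1,3):dx=-3,dy=-4->C; (1,4):dx=-5,dy=-7->C; (1,5):dx=-2,dy=-6->C
  (2,3):dx=-2,dy=-2->C; (2,4):dx=-4,dy=-5->C; (2,5):dx=-1,dy=-4->C; (3,4):dx=-2,dy=-3->C
  (3,5):dx=+1,dy=-2->D; (4,5):dx=+3,dy=+1->C
Step 2: C = 9, D = 1, total pairs = 10.
Step 3: tau = (C - D)/(n(n-1)/2) = (9 - 1)/10 = 0.800000.
Step 4: Exact two-sided p-value (enumerate n! = 120 permutations of y under H0): p = 0.083333.
Step 5: alpha = 0.05. fail to reject H0.

tau_b = 0.8000 (C=9, D=1), p = 0.083333, fail to reject H0.


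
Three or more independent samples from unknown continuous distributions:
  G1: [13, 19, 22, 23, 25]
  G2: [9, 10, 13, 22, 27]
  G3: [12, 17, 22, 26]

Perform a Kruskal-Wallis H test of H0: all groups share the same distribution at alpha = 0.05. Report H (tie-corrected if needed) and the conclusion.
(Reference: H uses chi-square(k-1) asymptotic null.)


Step 1: Combine all N = 14 observations and assign midranks.
sorted (value, group, rank): (9,G2,1), (10,G2,2), (12,G3,3), (13,G1,4.5), (13,G2,4.5), (17,G3,6), (19,G1,7), (22,G1,9), (22,G2,9), (22,G3,9), (23,G1,11), (25,G1,12), (26,G3,13), (27,G2,14)
Step 2: Sum ranks within each group.
R_1 = 43.5 (n_1 = 5)
R_2 = 30.5 (n_2 = 5)
R_3 = 31 (n_3 = 4)
Step 3: H = 12/(N(N+1)) * sum(R_i^2/n_i) - 3(N+1)
     = 12/(14*15) * (43.5^2/5 + 30.5^2/5 + 31^2/4) - 3*15
     = 0.057143 * 804.75 - 45
     = 0.985714.
Step 4: Ties present; correction factor C = 1 - 30/(14^3 - 14) = 0.989011. Corrected H = 0.985714 / 0.989011 = 0.996667.
Step 5: Under H0, H ~ chi^2(2); p-value = 0.607542.
Step 6: alpha = 0.05. fail to reject H0.

H = 0.9967, df = 2, p = 0.607542, fail to reject H0.


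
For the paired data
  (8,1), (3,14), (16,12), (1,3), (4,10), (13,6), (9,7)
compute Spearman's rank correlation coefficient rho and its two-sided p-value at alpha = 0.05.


Step 1: Rank x and y separately (midranks; no ties here).
rank(x): 8->4, 3->2, 16->7, 1->1, 4->3, 13->6, 9->5
rank(y): 1->1, 14->7, 12->6, 3->2, 10->5, 6->3, 7->4
Step 2: d_i = R_x(i) - R_y(i); compute d_i^2.
  (4-1)^2=9, (2-7)^2=25, (7-6)^2=1, (1-2)^2=1, (3-5)^2=4, (6-3)^2=9, (5-4)^2=1
sum(d^2) = 50.
Step 3: rho = 1 - 6*50 / (7*(7^2 - 1)) = 1 - 300/336 = 0.107143.
Step 4: Under H0, t = rho * sqrt((n-2)/(1-rho^2)) = 0.2410 ~ t(5).
Step 5: Two-sided p-value from the t-distribution with 5 df = 0.819151.
Step 6: alpha = 0.05. fail to reject H0.

rho = 0.1071, p = 0.819151, fail to reject H0 at alpha = 0.05.


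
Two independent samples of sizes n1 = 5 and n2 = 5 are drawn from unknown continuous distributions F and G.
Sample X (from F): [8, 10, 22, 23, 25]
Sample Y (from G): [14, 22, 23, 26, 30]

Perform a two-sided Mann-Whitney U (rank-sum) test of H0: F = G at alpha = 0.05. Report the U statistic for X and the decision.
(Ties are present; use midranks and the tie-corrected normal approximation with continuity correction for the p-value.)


Step 1: Combine and sort all 10 observations; assign midranks.
sorted (value, group): (8,X), (10,X), (14,Y), (22,X), (22,Y), (23,X), (23,Y), (25,X), (26,Y), (30,Y)
ranks: 8->1, 10->2, 14->3, 22->4.5, 22->4.5, 23->6.5, 23->6.5, 25->8, 26->9, 30->10
Step 2: Rank sum for X: R1 = 1 + 2 + 4.5 + 6.5 + 8 = 22.
Step 3: U_X = R1 - n1(n1+1)/2 = 22 - 5*6/2 = 22 - 15 = 7.
       U_Y = n1*n2 - U_X = 25 - 7 = 18.
Step 4: Ties are present, so use the tie-corrected normal approximation (with continuity correction) for the p-value.
Step 5: p-value = 0.293326; compare to alpha = 0.05. fail to reject H0.

U_X = 7, p = 0.293326, fail to reject H0 at alpha = 0.05.


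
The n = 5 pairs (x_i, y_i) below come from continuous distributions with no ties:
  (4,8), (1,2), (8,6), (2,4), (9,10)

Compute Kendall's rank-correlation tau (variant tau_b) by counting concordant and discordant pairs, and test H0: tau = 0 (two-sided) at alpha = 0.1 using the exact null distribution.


Step 1: Enumerate the 10 unordered pairs (i,j) with i<j and classify each by sign(x_j-x_i) * sign(y_j-y_i).
  (1,2):dx=-3,dy=-6->C; (1,3):dx=+4,dy=-2->D; (1,4):dx=-2,dy=-4->C; (1,5):dx=+5,dy=+2->C
  (2,3):dx=+7,dy=+4->C; (2,4):dx=+1,dy=+2->C; (2,5):dx=+8,dy=+8->C; (3,4):dx=-6,dy=-2->C
  (3,5):dx=+1,dy=+4->C; (4,5):dx=+7,dy=+6->C
Step 2: C = 9, D = 1, total pairs = 10.
Step 3: tau = (C - D)/(n(n-1)/2) = (9 - 1)/10 = 0.800000.
Step 4: Exact two-sided p-value (enumerate n! = 120 permutations of y under H0): p = 0.083333.
Step 5: alpha = 0.1. reject H0.

tau_b = 0.8000 (C=9, D=1), p = 0.083333, reject H0.


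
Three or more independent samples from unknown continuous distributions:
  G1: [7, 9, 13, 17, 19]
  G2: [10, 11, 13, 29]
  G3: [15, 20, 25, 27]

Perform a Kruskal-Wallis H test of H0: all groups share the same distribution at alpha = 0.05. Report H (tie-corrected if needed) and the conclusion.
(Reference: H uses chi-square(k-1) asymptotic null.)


Step 1: Combine all N = 13 observations and assign midranks.
sorted (value, group, rank): (7,G1,1), (9,G1,2), (10,G2,3), (11,G2,4), (13,G1,5.5), (13,G2,5.5), (15,G3,7), (17,G1,8), (19,G1,9), (20,G3,10), (25,G3,11), (27,G3,12), (29,G2,13)
Step 2: Sum ranks within each group.
R_1 = 25.5 (n_1 = 5)
R_2 = 25.5 (n_2 = 4)
R_3 = 40 (n_3 = 4)
Step 3: H = 12/(N(N+1)) * sum(R_i^2/n_i) - 3(N+1)
     = 12/(13*14) * (25.5^2/5 + 25.5^2/4 + 40^2/4) - 3*14
     = 0.065934 * 692.612 - 42
     = 3.666758.
Step 4: Ties present; correction factor C = 1 - 6/(13^3 - 13) = 0.997253. Corrected H = 3.666758 / 0.997253 = 3.676860.
Step 5: Under H0, H ~ chi^2(2); p-value = 0.159067.
Step 6: alpha = 0.05. fail to reject H0.

H = 3.6769, df = 2, p = 0.159067, fail to reject H0.


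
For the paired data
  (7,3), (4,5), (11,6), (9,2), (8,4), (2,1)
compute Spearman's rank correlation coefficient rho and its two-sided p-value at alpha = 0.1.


Step 1: Rank x and y separately (midranks; no ties here).
rank(x): 7->3, 4->2, 11->6, 9->5, 8->4, 2->1
rank(y): 3->3, 5->5, 6->6, 2->2, 4->4, 1->1
Step 2: d_i = R_x(i) - R_y(i); compute d_i^2.
  (3-3)^2=0, (2-5)^2=9, (6-6)^2=0, (5-2)^2=9, (4-4)^2=0, (1-1)^2=0
sum(d^2) = 18.
Step 3: rho = 1 - 6*18 / (6*(6^2 - 1)) = 1 - 108/210 = 0.485714.
Step 4: Under H0, t = rho * sqrt((n-2)/(1-rho^2)) = 1.1113 ~ t(4).
Step 5: Two-sided p-value from the t-distribution with 4 df = 0.328723.
Step 6: alpha = 0.1. fail to reject H0.

rho = 0.4857, p = 0.328723, fail to reject H0 at alpha = 0.1.


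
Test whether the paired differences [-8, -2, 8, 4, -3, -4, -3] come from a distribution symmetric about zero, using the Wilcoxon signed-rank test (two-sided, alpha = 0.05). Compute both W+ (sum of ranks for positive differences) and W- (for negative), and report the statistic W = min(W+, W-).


Step 1: Drop any zero differences (none here) and take |d_i|.
|d| = [8, 2, 8, 4, 3, 4, 3]
Step 2: Midrank |d_i| (ties get averaged ranks).
ranks: |8|->6.5, |2|->1, |8|->6.5, |4|->4.5, |3|->2.5, |4|->4.5, |3|->2.5
Step 3: Attach original signs; sum ranks with positive sign and with negative sign.
W+ = 6.5 + 4.5 = 11
W- = 6.5 + 1 + 2.5 + 4.5 + 2.5 = 17
(Check: W+ + W- = 28 should equal n(n+1)/2 = 28.)
Step 4: Test statistic W = min(W+, W-) = 11.
Step 5: Ties in |d|, so use the tie-corrected normal approximation.
        E[W] = n(n+1)/4 = 7*8/4 = 14.
        Tie groups: |d|=3 (t=2), |d|=4 (t=2), |d|=8 (t=2); sum(t^3 - t) = 18.
        Var[W] = n(n+1)(2n+1)/24 - sum(t^3-t)/48 = 840/24 - 18/48 = 34.625.
        z = (W - E[W]) / sqrt(Var[W]) = (11 - 14) / 5.8843 = -0.5098.
        Two-sided p = 2*Phi(z) = 0.610170.
Step 6: alpha = 0.05. fail to reject H0.

W+ = 11, W- = 17, W = min = 11, p = 0.610170, fail to reject H0.


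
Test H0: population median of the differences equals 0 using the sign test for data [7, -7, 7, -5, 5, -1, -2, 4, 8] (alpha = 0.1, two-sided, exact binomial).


Step 1: Discard zero differences. Original n = 9; n_eff = number of nonzero differences = 9.
Nonzero differences (with sign): +7, -7, +7, -5, +5, -1, -2, +4, +8
Step 2: Count signs: positive = 5, negative = 4.
Step 3: Under H0: P(positive) = 0.5, so the number of positives S ~ Bin(9, 0.5).
Step 4: Two-sided exact p-value = sum of Bin(9,0.5) probabilities at or below the observed probability = 1.000000.
Step 5: alpha = 0.1. fail to reject H0.

n_eff = 9, pos = 5, neg = 4, p = 1.000000, fail to reject H0.


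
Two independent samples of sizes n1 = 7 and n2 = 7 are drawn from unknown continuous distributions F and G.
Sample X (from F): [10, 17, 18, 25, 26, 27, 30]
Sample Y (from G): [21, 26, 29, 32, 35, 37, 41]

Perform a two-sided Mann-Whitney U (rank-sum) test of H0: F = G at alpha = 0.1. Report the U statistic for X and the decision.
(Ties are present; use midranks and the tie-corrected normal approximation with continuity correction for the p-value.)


Step 1: Combine and sort all 14 observations; assign midranks.
sorted (value, group): (10,X), (17,X), (18,X), (21,Y), (25,X), (26,X), (26,Y), (27,X), (29,Y), (30,X), (32,Y), (35,Y), (37,Y), (41,Y)
ranks: 10->1, 17->2, 18->3, 21->4, 25->5, 26->6.5, 26->6.5, 27->8, 29->9, 30->10, 32->11, 35->12, 37->13, 41->14
Step 2: Rank sum for X: R1 = 1 + 2 + 3 + 5 + 6.5 + 8 + 10 = 35.5.
Step 3: U_X = R1 - n1(n1+1)/2 = 35.5 - 7*8/2 = 35.5 - 28 = 7.5.
       U_Y = n1*n2 - U_X = 49 - 7.5 = 41.5.
Step 4: Ties are present, so use the tie-corrected normal approximation (with continuity correction) for the p-value.
Step 5: p-value = 0.034806; compare to alpha = 0.1. reject H0.

U_X = 7.5, p = 0.034806, reject H0 at alpha = 0.1.


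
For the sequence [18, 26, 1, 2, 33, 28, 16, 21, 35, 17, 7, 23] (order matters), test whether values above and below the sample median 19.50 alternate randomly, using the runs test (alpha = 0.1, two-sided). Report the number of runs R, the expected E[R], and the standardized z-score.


Step 1: Compute median = 19.50; label A = above, B = below.
Labels in order: BABBAABAABBA  (n_A = 6, n_B = 6)
Step 2: Count runs R = 8.
Step 3: Under H0 (random ordering), E[R] = 2*n_A*n_B/(n_A+n_B) + 1 = 2*6*6/12 + 1 = 7.0000.
        Var[R] = 2*n_A*n_B*(2*n_A*n_B - n_A - n_B) / ((n_A+n_B)^2 * (n_A+n_B-1)) = 4320/1584 = 2.7273.
        SD[R] = 1.6514.
Step 4: Continuity-corrected z = (R - 0.5 - E[R]) / SD[R] = (8 - 0.5 - 7.0000) / 1.6514 = 0.3028.
Step 5: Two-sided p-value via normal approximation = 2*(1 - Phi(|z|)) = 0.762069.
Step 6: alpha = 0.1. fail to reject H0.

R = 8, z = 0.3028, p = 0.762069, fail to reject H0.


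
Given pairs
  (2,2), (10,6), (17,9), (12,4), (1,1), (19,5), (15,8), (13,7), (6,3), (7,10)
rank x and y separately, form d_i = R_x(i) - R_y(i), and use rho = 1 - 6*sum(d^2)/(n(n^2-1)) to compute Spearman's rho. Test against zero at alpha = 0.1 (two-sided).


Step 1: Rank x and y separately (midranks; no ties here).
rank(x): 2->2, 10->5, 17->9, 12->6, 1->1, 19->10, 15->8, 13->7, 6->3, 7->4
rank(y): 2->2, 6->6, 9->9, 4->4, 1->1, 5->5, 8->8, 7->7, 3->3, 10->10
Step 2: d_i = R_x(i) - R_y(i); compute d_i^2.
  (2-2)^2=0, (5-6)^2=1, (9-9)^2=0, (6-4)^2=4, (1-1)^2=0, (10-5)^2=25, (8-8)^2=0, (7-7)^2=0, (3-3)^2=0, (4-10)^2=36
sum(d^2) = 66.
Step 3: rho = 1 - 6*66 / (10*(10^2 - 1)) = 1 - 396/990 = 0.600000.
Step 4: Under H0, t = rho * sqrt((n-2)/(1-rho^2)) = 2.1213 ~ t(8).
Step 5: Two-sided p-value from the t-distribution with 8 df = 0.066688.
Step 6: alpha = 0.1. reject H0.

rho = 0.6000, p = 0.066688, reject H0 at alpha = 0.1.


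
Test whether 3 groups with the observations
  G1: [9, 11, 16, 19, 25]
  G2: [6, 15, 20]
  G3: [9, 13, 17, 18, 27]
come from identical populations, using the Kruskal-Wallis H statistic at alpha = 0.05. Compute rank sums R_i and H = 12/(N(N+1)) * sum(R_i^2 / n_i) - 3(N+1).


Step 1: Combine all N = 13 observations and assign midranks.
sorted (value, group, rank): (6,G2,1), (9,G1,2.5), (9,G3,2.5), (11,G1,4), (13,G3,5), (15,G2,6), (16,G1,7), (17,G3,8), (18,G3,9), (19,G1,10), (20,G2,11), (25,G1,12), (27,G3,13)
Step 2: Sum ranks within each group.
R_1 = 35.5 (n_1 = 5)
R_2 = 18 (n_2 = 3)
R_3 = 37.5 (n_3 = 5)
Step 3: H = 12/(N(N+1)) * sum(R_i^2/n_i) - 3(N+1)
     = 12/(13*14) * (35.5^2/5 + 18^2/3 + 37.5^2/5) - 3*14
     = 0.065934 * 641.3 - 42
     = 0.283516.
Step 4: Ties present; correction factor C = 1 - 6/(13^3 - 13) = 0.997253. Corrected H = 0.283516 / 0.997253 = 0.284298.
Step 5: Under H0, H ~ chi^2(2); p-value = 0.867492.
Step 6: alpha = 0.05. fail to reject H0.

H = 0.2843, df = 2, p = 0.867492, fail to reject H0.


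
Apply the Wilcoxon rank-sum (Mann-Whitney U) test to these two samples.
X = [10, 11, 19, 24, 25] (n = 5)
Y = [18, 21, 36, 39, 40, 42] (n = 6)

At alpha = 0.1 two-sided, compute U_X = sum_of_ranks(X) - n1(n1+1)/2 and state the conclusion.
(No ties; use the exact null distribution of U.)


Step 1: Combine and sort all 11 observations; assign midranks.
sorted (value, group): (10,X), (11,X), (18,Y), (19,X), (21,Y), (24,X), (25,X), (36,Y), (39,Y), (40,Y), (42,Y)
ranks: 10->1, 11->2, 18->3, 19->4, 21->5, 24->6, 25->7, 36->8, 39->9, 40->10, 42->11
Step 2: Rank sum for X: R1 = 1 + 2 + 4 + 6 + 7 = 20.
Step 3: U_X = R1 - n1(n1+1)/2 = 20 - 5*6/2 = 20 - 15 = 5.
       U_Y = n1*n2 - U_X = 30 - 5 = 25.
Step 4: No ties, so the exact null distribution of U (based on enumerating the C(11,5) = 462 equally likely rank assignments) gives the two-sided p-value.
Step 5: p-value = 0.082251; compare to alpha = 0.1. reject H0.

U_X = 5, p = 0.082251, reject H0 at alpha = 0.1.


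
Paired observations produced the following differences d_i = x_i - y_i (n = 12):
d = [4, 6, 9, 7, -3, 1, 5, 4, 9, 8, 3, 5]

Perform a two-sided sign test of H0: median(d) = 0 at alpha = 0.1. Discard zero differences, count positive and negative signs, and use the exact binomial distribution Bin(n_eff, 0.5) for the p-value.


Step 1: Discard zero differences. Original n = 12; n_eff = number of nonzero differences = 12.
Nonzero differences (with sign): +4, +6, +9, +7, -3, +1, +5, +4, +9, +8, +3, +5
Step 2: Count signs: positive = 11, negative = 1.
Step 3: Under H0: P(positive) = 0.5, so the number of positives S ~ Bin(12, 0.5).
Step 4: Two-sided exact p-value = sum of Bin(12,0.5) probabilities at or below the observed probability = 0.006348.
Step 5: alpha = 0.1. reject H0.

n_eff = 12, pos = 11, neg = 1, p = 0.006348, reject H0.


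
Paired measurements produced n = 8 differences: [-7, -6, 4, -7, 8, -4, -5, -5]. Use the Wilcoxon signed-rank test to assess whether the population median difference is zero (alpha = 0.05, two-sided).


Step 1: Drop any zero differences (none here) and take |d_i|.
|d| = [7, 6, 4, 7, 8, 4, 5, 5]
Step 2: Midrank |d_i| (ties get averaged ranks).
ranks: |7|->6.5, |6|->5, |4|->1.5, |7|->6.5, |8|->8, |4|->1.5, |5|->3.5, |5|->3.5
Step 3: Attach original signs; sum ranks with positive sign and with negative sign.
W+ = 1.5 + 8 = 9.5
W- = 6.5 + 5 + 6.5 + 1.5 + 3.5 + 3.5 = 26.5
(Check: W+ + W- = 36 should equal n(n+1)/2 = 36.)
Step 4: Test statistic W = min(W+, W-) = 9.5.
Step 5: Ties in |d|, so use the tie-corrected normal approximation.
        E[W] = n(n+1)/4 = 8*9/4 = 18.
        Tie groups: |d|=4 (t=2), |d|=5 (t=2), |d|=7 (t=2); sum(t^3 - t) = 18.
        Var[W] = n(n+1)(2n+1)/24 - sum(t^3-t)/48 = 1224/24 - 18/48 = 50.625.
        z = (W - E[W]) / sqrt(Var[W]) = (9.5 - 18) / 7.1151 = -1.1946.
        Two-sided p = 2*Phi(z) = 0.232228.
Step 6: alpha = 0.05. fail to reject H0.

W+ = 9.5, W- = 26.5, W = min = 9.5, p = 0.232228, fail to reject H0.


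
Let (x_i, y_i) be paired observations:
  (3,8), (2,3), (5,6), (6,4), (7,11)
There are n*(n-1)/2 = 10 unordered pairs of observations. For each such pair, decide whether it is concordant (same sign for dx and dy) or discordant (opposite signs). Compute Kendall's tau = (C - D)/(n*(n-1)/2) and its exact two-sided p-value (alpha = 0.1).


Step 1: Enumerate the 10 unordered pairs (i,j) with i<j and classify each by sign(x_j-x_i) * sign(y_j-y_i).
  (1,2):dx=-1,dy=-5->C; (1,3):dx=+2,dy=-2->D; (1,4):dx=+3,dy=-4->D; (1,5):dx=+4,dy=+3->C
  (2,3):dx=+3,dy=+3->C; (2,4):dx=+4,dy=+1->C; (2,5):dx=+5,dy=+8->C; (3,4):dx=+1,dy=-2->D
  (3,5):dx=+2,dy=+5->C; (4,5):dx=+1,dy=+7->C
Step 2: C = 7, D = 3, total pairs = 10.
Step 3: tau = (C - D)/(n(n-1)/2) = (7 - 3)/10 = 0.400000.
Step 4: Exact two-sided p-value (enumerate n! = 120 permutations of y under H0): p = 0.483333.
Step 5: alpha = 0.1. fail to reject H0.

tau_b = 0.4000 (C=7, D=3), p = 0.483333, fail to reject H0.


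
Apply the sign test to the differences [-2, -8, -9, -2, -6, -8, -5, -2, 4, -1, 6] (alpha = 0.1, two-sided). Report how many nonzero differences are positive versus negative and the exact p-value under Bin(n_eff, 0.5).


Step 1: Discard zero differences. Original n = 11; n_eff = number of nonzero differences = 11.
Nonzero differences (with sign): -2, -8, -9, -2, -6, -8, -5, -2, +4, -1, +6
Step 2: Count signs: positive = 2, negative = 9.
Step 3: Under H0: P(positive) = 0.5, so the number of positives S ~ Bin(11, 0.5).
Step 4: Two-sided exact p-value = sum of Bin(11,0.5) probabilities at or below the observed probability = 0.065430.
Step 5: alpha = 0.1. reject H0.

n_eff = 11, pos = 2, neg = 9, p = 0.065430, reject H0.
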